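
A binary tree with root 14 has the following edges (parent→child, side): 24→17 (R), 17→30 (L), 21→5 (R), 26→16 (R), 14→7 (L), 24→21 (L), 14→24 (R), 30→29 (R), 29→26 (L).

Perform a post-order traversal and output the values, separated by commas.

7, 5, 21, 16, 26, 29, 30, 17, 24, 14

Post-order visits the left subtree, then the right subtree, then the node.
At 14: go left to 7.
  7 is a leaf — visit 7.
At 14: go right to 24.
  At 24: go left to 21.
    At 21: no left child.
    At 21: go right to 5.
      5 is a leaf — visit 5.
    Visit 21.
  At 24: go right to 17.
    At 17: go left to 30.
      At 30: no left child.
      At 30: go right to 29.
        At 29: go left to 26.
          At 26: no left child.
          At 26: go right to 16.
            16 is a leaf — visit 16.
          Visit 26.
        At 29: no right child.
        Visit 29.
      Visit 30.
    At 17: no right child.
    Visit 17.
  Visit 24.
Visit 14.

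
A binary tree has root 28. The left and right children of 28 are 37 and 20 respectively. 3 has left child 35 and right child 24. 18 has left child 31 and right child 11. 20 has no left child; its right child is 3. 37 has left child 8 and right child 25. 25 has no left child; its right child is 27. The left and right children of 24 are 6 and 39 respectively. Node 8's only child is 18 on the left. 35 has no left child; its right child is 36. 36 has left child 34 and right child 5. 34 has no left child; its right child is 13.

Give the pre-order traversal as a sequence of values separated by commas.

Pre-order visits the node, then its left subtree, then its right subtree.
Visit 28.
At 28: go left to 37.
  Visit 37.
  At 37: go left to 8.
    Visit 8.
    At 8: go left to 18.
      Visit 18.
      At 18: go left to 31.
        31 is a leaf — visit 31.
      At 18: go right to 11.
        11 is a leaf — visit 11.
    At 8: no right child.
  At 37: go right to 25.
    Visit 25.
    At 25: no left child.
    At 25: go right to 27.
      27 is a leaf — visit 27.
At 28: go right to 20.
  Visit 20.
  At 20: no left child.
  At 20: go right to 3.
    Visit 3.
    At 3: go left to 35.
      Visit 35.
      At 35: no left child.
      At 35: go right to 36.
        Visit 36.
        At 36: go left to 34.
          Visit 34.
          At 34: no left child.
          At 34: go right to 13.
            13 is a leaf — visit 13.
        At 36: go right to 5.
          5 is a leaf — visit 5.
    At 3: go right to 24.
      Visit 24.
      At 24: go left to 6.
        6 is a leaf — visit 6.
      At 24: go right to 39.
        39 is a leaf — visit 39.

28, 37, 8, 18, 31, 11, 25, 27, 20, 3, 35, 36, 34, 13, 5, 24, 6, 39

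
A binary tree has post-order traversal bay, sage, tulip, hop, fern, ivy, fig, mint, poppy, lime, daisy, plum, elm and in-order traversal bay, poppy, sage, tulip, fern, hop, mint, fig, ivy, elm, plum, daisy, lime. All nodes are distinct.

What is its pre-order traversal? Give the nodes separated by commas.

The last element of post-order is the root; it splits in-order into left and right subtrees.
Root elm: left subtree has 9 nodes {bay, poppy, sage, tulip, fern, hop, mint, fig, ivy}, right has 3 {plum, daisy, lime}.
  Root poppy: left subtree has 1 node {bay}, right has 7 {sage, tulip, fern, hop, mint, fig, ivy}.
    Root mint: left subtree has 4 nodes {sage, tulip, fern, hop}, right has 2 {fig, ivy}.
      Root fern: left subtree has 2 nodes {sage, tulip}, right has 1 {hop}.
        Root tulip: left subtree has 1 node {sage}, right has 0 { }.
      Root fig: left subtree has 0 nodes { }, right has 1 {ivy}.
  Root plum: left subtree has 0 nodes { }, right has 2 {daisy, lime}.
    Root daisy: left subtree has 0 nodes { }, right has 1 {lime}.

elm, poppy, bay, mint, fern, tulip, sage, hop, fig, ivy, plum, daisy, lime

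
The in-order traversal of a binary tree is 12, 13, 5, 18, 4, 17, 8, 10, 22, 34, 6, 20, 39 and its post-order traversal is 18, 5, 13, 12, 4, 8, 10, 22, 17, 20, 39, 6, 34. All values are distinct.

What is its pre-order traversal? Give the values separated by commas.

The last element of post-order is the root; it splits in-order into left and right subtrees.
Root 34: left subtree has 9 nodes {12, 13, 5, 18, 4, 17, 8, 10, 22}, right has 3 {6, 20, 39}.
  Root 17: left subtree has 5 nodes {12, 13, 5, 18, 4}, right has 3 {8, 10, 22}.
    Root 4: left subtree has 4 nodes {12, 13, 5, 18}, right has 0 { }.
      Root 12: left subtree has 0 nodes { }, right has 3 {13, 5, 18}.
        Root 13: left subtree has 0 nodes { }, right has 2 {5, 18}.
          Root 5: left subtree has 0 nodes { }, right has 1 {18}.
    Root 22: left subtree has 2 nodes {8, 10}, right has 0 { }.
      Root 10: left subtree has 1 node {8}, right has 0 { }.
  Root 6: left subtree has 0 nodes { }, right has 2 {20, 39}.
    Root 39: left subtree has 1 node {20}, right has 0 { }.

34, 17, 4, 12, 13, 5, 18, 22, 10, 8, 6, 39, 20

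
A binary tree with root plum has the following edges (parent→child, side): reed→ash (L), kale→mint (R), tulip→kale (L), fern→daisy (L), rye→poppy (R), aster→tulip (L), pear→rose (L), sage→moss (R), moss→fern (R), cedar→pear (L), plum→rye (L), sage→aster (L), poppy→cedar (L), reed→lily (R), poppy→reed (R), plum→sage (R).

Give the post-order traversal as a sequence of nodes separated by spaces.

rose pear cedar ash lily reed poppy rye mint kale tulip aster daisy fern moss sage plum

Post-order visits the left subtree, then the right subtree, then the node.
At plum: go left to rye.
  At rye: no left child.
  At rye: go right to poppy.
    At poppy: go left to cedar.
      At cedar: go left to pear.
        At pear: go left to rose.
          rose is a leaf — visit rose.
        At pear: no right child.
        Visit pear.
      At cedar: no right child.
      Visit cedar.
    At poppy: go right to reed.
      At reed: go left to ash.
        ash is a leaf — visit ash.
      At reed: go right to lily.
        lily is a leaf — visit lily.
      Visit reed.
    Visit poppy.
  Visit rye.
At plum: go right to sage.
  At sage: go left to aster.
    At aster: go left to tulip.
      At tulip: go left to kale.
        At kale: no left child.
        At kale: go right to mint.
          mint is a leaf — visit mint.
        Visit kale.
      At tulip: no right child.
      Visit tulip.
    At aster: no right child.
    Visit aster.
  At sage: go right to moss.
    At moss: no left child.
    At moss: go right to fern.
      At fern: go left to daisy.
        daisy is a leaf — visit daisy.
      At fern: no right child.
      Visit fern.
    Visit moss.
  Visit sage.
Visit plum.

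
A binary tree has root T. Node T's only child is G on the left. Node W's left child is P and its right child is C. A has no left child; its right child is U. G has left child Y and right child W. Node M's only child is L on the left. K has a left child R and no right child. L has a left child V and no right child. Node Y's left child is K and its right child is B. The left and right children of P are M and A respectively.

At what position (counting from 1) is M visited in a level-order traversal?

10

Level-order visits nodes level by level from the root, left to right within each level.
Level 0: T
Level 1: G
Level 2: Y, W
Level 3: K, B, P, C
Level 4: R, M, A
Level 5: L, U
Level 6: V
Full level-order sequence: T, G, Y, W, K, B, P, C, R, M, A, L, U, V.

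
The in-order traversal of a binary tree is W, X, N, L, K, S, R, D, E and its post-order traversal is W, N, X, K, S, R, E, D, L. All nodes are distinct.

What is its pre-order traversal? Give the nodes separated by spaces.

L X W N D R S K E

The last element of post-order is the root; it splits in-order into left and right subtrees.
Root L: left subtree has 3 nodes {W, X, N}, right has 5 {K, S, R, D, E}.
  Root X: left subtree has 1 node {W}, right has 1 {N}.
  Root D: left subtree has 3 nodes {K, S, R}, right has 1 {E}.
    Root R: left subtree has 2 nodes {K, S}, right has 0 { }.
      Root S: left subtree has 1 node {K}, right has 0 { }.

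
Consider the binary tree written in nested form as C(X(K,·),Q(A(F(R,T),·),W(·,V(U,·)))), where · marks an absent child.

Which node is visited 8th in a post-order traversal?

V

Post-order visits the left subtree, then the right subtree, then the node.
At C: go left to X.
  At X: go left to K.
    K is a leaf — visit K.
  At X: no right child.
  Visit X.
At C: go right to Q.
  At Q: go left to A.
    At A: go left to F.
      At F: go left to R.
        R is a leaf — visit R.
      At F: go right to T.
        T is a leaf — visit T.
      Visit F.
    At A: no right child.
    Visit A.
  At Q: go right to W.
    At W: no left child.
    At W: go right to V.
      At V: go left to U.
        U is a leaf — visit U.
      At V: no right child.
      Visit V.
    Visit W.
  Visit Q.
Visit C.
Full post-order sequence: K, X, R, T, F, A, U, V, W, Q, C.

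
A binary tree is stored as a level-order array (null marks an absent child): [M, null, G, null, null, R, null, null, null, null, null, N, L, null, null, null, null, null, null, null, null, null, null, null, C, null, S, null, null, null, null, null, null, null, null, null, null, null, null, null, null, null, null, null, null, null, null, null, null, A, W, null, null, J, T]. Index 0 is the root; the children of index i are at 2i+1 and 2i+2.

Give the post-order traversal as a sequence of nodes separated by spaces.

A W C N J T S L R G M

Post-order visits the left subtree, then the right subtree, then the node.
At M: no left child.
At M: go right to G.
  At G: go left to R.
    At R: go left to N.
      At N: no left child.
      At N: go right to C.
        At C: go left to A.
          A is a leaf — visit A.
        At C: go right to W.
          W is a leaf — visit W.
        Visit C.
      Visit N.
    At R: go right to L.
      At L: no left child.
      At L: go right to S.
        At S: go left to J.
          J is a leaf — visit J.
        At S: go right to T.
          T is a leaf — visit T.
        Visit S.
      Visit L.
    Visit R.
  At G: no right child.
  Visit G.
Visit M.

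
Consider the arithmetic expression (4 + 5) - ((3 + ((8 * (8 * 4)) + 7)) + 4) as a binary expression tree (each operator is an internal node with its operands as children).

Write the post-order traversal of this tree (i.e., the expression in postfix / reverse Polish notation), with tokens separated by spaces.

Post-order on an expression tree gives postfix notation: for each operator, emit left operand, right operand, then the operator.

4 5 + 3 8 8 4 * * 7 + + 4 + -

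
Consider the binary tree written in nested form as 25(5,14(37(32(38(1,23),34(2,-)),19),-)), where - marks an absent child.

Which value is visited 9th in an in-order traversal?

37

In-order visits the left subtree, then the node, then the right subtree.
At 25: go left to 5.
  5 is a leaf — visit 5.
Visit 25.
At 25: go right to 14.
  At 14: go left to 37.
    At 37: go left to 32.
      At 32: go left to 38.
        At 38: go left to 1.
          1 is a leaf — visit 1.
        Visit 38.
        At 38: go right to 23.
          23 is a leaf — visit 23.
      Visit 32.
      At 32: go right to 34.
        At 34: go left to 2.
          2 is a leaf — visit 2.
        Visit 34.
        At 34: no right child.
    Visit 37.
    At 37: go right to 19.
      19 is a leaf — visit 19.
  Visit 14.
  At 14: no right child.
Full in-order sequence: 5, 25, 1, 38, 23, 32, 2, 34, 37, 19, 14.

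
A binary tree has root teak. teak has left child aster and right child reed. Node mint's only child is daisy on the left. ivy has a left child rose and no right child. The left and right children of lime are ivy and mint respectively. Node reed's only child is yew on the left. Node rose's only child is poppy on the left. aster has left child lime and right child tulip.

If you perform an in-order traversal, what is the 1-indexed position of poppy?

1

In-order visits the left subtree, then the node, then the right subtree.
At teak: go left to aster.
  At aster: go left to lime.
    At lime: go left to ivy.
      At ivy: go left to rose.
        At rose: go left to poppy.
          poppy is a leaf — visit poppy.
        Visit rose.
        At rose: no right child.
      Visit ivy.
      At ivy: no right child.
    Visit lime.
    At lime: go right to mint.
      At mint: go left to daisy.
        daisy is a leaf — visit daisy.
      Visit mint.
      At mint: no right child.
  Visit aster.
  At aster: go right to tulip.
    tulip is a leaf — visit tulip.
Visit teak.
At teak: go right to reed.
  At reed: go left to yew.
    yew is a leaf — visit yew.
  Visit reed.
  At reed: no right child.
Full in-order sequence: poppy, rose, ivy, lime, daisy, mint, aster, tulip, teak, yew, reed.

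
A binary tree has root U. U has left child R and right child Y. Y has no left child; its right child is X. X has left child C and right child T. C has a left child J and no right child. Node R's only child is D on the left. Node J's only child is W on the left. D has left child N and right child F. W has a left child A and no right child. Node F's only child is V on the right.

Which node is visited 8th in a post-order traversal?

J

Post-order visits the left subtree, then the right subtree, then the node.
At U: go left to R.
  At R: go left to D.
    At D: go left to N.
      N is a leaf — visit N.
    At D: go right to F.
      At F: no left child.
      At F: go right to V.
        V is a leaf — visit V.
      Visit F.
    Visit D.
  At R: no right child.
  Visit R.
At U: go right to Y.
  At Y: no left child.
  At Y: go right to X.
    At X: go left to C.
      At C: go left to J.
        At J: go left to W.
          At W: go left to A.
            A is a leaf — visit A.
          At W: no right child.
          Visit W.
        At J: no right child.
        Visit J.
      At C: no right child.
      Visit C.
    At X: go right to T.
      T is a leaf — visit T.
    Visit X.
  Visit Y.
Visit U.
Full post-order sequence: N, V, F, D, R, A, W, J, C, T, X, Y, U.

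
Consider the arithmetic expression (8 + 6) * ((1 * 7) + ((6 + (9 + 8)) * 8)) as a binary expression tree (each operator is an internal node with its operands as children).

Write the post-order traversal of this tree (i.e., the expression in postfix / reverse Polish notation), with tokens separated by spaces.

8 6 + 1 7 * 6 9 8 + + 8 * + *

Post-order on an expression tree gives postfix notation: for each operator, emit left operand, right operand, then the operator.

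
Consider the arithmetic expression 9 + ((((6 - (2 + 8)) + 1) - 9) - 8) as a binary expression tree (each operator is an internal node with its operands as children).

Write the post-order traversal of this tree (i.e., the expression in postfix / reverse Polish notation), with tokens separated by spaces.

Post-order on an expression tree gives postfix notation: for each operator, emit left operand, right operand, then the operator.

9 6 2 8 + - 1 + 9 - 8 - +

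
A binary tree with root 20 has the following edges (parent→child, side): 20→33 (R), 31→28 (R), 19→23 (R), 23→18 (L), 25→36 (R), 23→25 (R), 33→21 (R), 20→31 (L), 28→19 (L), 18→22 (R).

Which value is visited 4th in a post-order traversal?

25

Post-order visits the left subtree, then the right subtree, then the node.
At 20: go left to 31.
  At 31: no left child.
  At 31: go right to 28.
    At 28: go left to 19.
      At 19: no left child.
      At 19: go right to 23.
        At 23: go left to 18.
          At 18: no left child.
          At 18: go right to 22.
            22 is a leaf — visit 22.
          Visit 18.
        At 23: go right to 25.
          At 25: no left child.
          At 25: go right to 36.
            36 is a leaf — visit 36.
          Visit 25.
        Visit 23.
      Visit 19.
    At 28: no right child.
    Visit 28.
  Visit 31.
At 20: go right to 33.
  At 33: no left child.
  At 33: go right to 21.
    21 is a leaf — visit 21.
  Visit 33.
Visit 20.
Full post-order sequence: 22, 18, 36, 25, 23, 19, 28, 31, 21, 33, 20.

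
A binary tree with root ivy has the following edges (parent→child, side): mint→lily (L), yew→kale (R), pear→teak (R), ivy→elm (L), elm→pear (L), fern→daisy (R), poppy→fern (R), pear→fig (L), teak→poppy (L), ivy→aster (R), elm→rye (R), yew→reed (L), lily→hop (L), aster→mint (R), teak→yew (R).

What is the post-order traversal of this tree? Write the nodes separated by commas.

Post-order visits the left subtree, then the right subtree, then the node.
At ivy: go left to elm.
  At elm: go left to pear.
    At pear: go left to fig.
      fig is a leaf — visit fig.
    At pear: go right to teak.
      At teak: go left to poppy.
        At poppy: no left child.
        At poppy: go right to fern.
          At fern: no left child.
          At fern: go right to daisy.
            daisy is a leaf — visit daisy.
          Visit fern.
        Visit poppy.
      At teak: go right to yew.
        At yew: go left to reed.
          reed is a leaf — visit reed.
        At yew: go right to kale.
          kale is a leaf — visit kale.
        Visit yew.
      Visit teak.
    Visit pear.
  At elm: go right to rye.
    rye is a leaf — visit rye.
  Visit elm.
At ivy: go right to aster.
  At aster: no left child.
  At aster: go right to mint.
    At mint: go left to lily.
      At lily: go left to hop.
        hop is a leaf — visit hop.
      At lily: no right child.
      Visit lily.
    At mint: no right child.
    Visit mint.
  Visit aster.
Visit ivy.

fig, daisy, fern, poppy, reed, kale, yew, teak, pear, rye, elm, hop, lily, mint, aster, ivy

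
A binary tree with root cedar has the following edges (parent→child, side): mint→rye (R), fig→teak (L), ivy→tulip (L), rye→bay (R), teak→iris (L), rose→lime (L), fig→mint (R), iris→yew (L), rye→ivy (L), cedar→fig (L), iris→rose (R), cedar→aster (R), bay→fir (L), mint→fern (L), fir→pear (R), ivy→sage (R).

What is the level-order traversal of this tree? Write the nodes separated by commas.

cedar, fig, aster, teak, mint, iris, fern, rye, yew, rose, ivy, bay, lime, tulip, sage, fir, pear

Level-order visits nodes level by level from the root, left to right within each level.
Level 0: cedar
Level 1: fig, aster
Level 2: teak, mint
Level 3: iris, fern, rye
Level 4: yew, rose, ivy, bay
Level 5: lime, tulip, sage, fir
Level 6: pear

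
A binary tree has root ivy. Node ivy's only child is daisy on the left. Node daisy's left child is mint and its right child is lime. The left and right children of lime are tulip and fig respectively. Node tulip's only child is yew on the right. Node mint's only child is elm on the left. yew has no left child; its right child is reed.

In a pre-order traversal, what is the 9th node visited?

fig

Pre-order visits the node, then its left subtree, then its right subtree.
Visit ivy.
At ivy: go left to daisy.
  Visit daisy.
  At daisy: go left to mint.
    Visit mint.
    At mint: go left to elm.
      elm is a leaf — visit elm.
    At mint: no right child.
  At daisy: go right to lime.
    Visit lime.
    At lime: go left to tulip.
      Visit tulip.
      At tulip: no left child.
      At tulip: go right to yew.
        Visit yew.
        At yew: no left child.
        At yew: go right to reed.
          reed is a leaf — visit reed.
    At lime: go right to fig.
      fig is a leaf — visit fig.
At ivy: no right child.
Full pre-order sequence: ivy, daisy, mint, elm, lime, tulip, yew, reed, fig.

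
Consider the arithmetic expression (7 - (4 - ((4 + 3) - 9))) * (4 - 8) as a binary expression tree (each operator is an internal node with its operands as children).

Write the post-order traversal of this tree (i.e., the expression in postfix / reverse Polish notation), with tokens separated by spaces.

7 4 4 3 + 9 - - - 4 8 - *

Post-order on an expression tree gives postfix notation: for each operator, emit left operand, right operand, then the operator.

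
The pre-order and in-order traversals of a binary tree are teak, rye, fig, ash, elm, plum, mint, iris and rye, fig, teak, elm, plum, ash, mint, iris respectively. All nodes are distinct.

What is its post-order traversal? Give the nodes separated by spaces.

The first element of pre-order is the root; it splits in-order into left and right subtrees.
Root teak: left subtree has 2 nodes {rye, fig}, right has 5 {elm, plum, ash, mint, iris}.
  Root rye: left subtree has 0 nodes { }, right has 1 {fig}.
  Root ash: left subtree has 2 nodes {elm, plum}, right has 2 {mint, iris}.
    Root elm: left subtree has 0 nodes { }, right has 1 {plum}.
    Root mint: left subtree has 0 nodes { }, right has 1 {iris}.

fig rye plum elm iris mint ash teak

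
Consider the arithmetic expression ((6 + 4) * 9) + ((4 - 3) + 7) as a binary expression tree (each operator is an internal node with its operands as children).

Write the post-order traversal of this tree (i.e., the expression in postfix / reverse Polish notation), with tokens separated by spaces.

Post-order on an expression tree gives postfix notation: for each operator, emit left operand, right operand, then the operator.

6 4 + 9 * 4 3 - 7 + +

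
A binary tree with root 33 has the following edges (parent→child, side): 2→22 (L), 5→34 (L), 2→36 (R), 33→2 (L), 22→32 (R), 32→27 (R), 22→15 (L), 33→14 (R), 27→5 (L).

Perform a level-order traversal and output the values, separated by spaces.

Level-order visits nodes level by level from the root, left to right within each level.
Level 0: 33
Level 1: 2, 14
Level 2: 22, 36
Level 3: 15, 32
Level 4: 27
Level 5: 5
Level 6: 34

33 2 14 22 36 15 32 27 5 34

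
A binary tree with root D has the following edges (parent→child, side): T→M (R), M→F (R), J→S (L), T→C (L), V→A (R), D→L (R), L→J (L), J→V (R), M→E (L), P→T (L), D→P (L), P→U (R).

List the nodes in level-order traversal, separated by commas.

Level-order visits nodes level by level from the root, left to right within each level.
Level 0: D
Level 1: P, L
Level 2: T, U, J
Level 3: C, M, S, V
Level 4: E, F, A

D, P, L, T, U, J, C, M, S, V, E, F, A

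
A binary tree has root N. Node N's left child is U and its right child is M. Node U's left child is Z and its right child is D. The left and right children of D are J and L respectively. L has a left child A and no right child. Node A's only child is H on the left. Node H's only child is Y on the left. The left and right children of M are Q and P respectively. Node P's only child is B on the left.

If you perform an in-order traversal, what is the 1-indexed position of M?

In-order visits the left subtree, then the node, then the right subtree.
At N: go left to U.
  At U: go left to Z.
    Z is a leaf — visit Z.
  Visit U.
  At U: go right to D.
    At D: go left to J.
      J is a leaf — visit J.
    Visit D.
    At D: go right to L.
      At L: go left to A.
        At A: go left to H.
          At H: go left to Y.
            Y is a leaf — visit Y.
          Visit H.
          At H: no right child.
        Visit A.
        At A: no right child.
      Visit L.
      At L: no right child.
Visit N.
At N: go right to M.
  At M: go left to Q.
    Q is a leaf — visit Q.
  Visit M.
  At M: go right to P.
    At P: go left to B.
      B is a leaf — visit B.
    Visit P.
    At P: no right child.
Full in-order sequence: Z, U, J, D, Y, H, A, L, N, Q, M, B, P.

11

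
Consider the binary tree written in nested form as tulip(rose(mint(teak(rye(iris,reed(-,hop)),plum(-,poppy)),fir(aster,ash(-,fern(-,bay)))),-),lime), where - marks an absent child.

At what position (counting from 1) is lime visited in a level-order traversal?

3

Level-order visits nodes level by level from the root, left to right within each level.
Level 0: tulip
Level 1: rose, lime
Level 2: mint
Level 3: teak, fir
Level 4: rye, plum, aster, ash
Level 5: iris, reed, poppy, fern
Level 6: hop, bay
Full level-order sequence: tulip, rose, lime, mint, teak, fir, rye, plum, aster, ash, iris, reed, poppy, fern, hop, bay.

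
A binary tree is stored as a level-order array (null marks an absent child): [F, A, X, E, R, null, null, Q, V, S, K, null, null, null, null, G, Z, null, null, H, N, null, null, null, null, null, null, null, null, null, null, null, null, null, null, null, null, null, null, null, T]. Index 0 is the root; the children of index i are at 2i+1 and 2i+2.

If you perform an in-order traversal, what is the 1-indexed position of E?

In-order visits the left subtree, then the node, then the right subtree.
At F: go left to A.
  At A: go left to E.
    At E: go left to Q.
      At Q: go left to G.
        G is a leaf — visit G.
      Visit Q.
      At Q: go right to Z.
        Z is a leaf — visit Z.
    Visit E.
    At E: go right to V.
      V is a leaf — visit V.
  Visit A.
  At A: go right to R.
    At R: go left to S.
      At S: go left to H.
        At H: no left child.
        Visit H.
        At H: go right to T.
          T is a leaf — visit T.
      Visit S.
      At S: go right to N.
        N is a leaf — visit N.
    Visit R.
    At R: go right to K.
      K is a leaf — visit K.
Visit F.
At F: go right to X.
  X is a leaf — visit X.
Full in-order sequence: G, Q, Z, E, V, A, H, T, S, N, R, K, F, X.

4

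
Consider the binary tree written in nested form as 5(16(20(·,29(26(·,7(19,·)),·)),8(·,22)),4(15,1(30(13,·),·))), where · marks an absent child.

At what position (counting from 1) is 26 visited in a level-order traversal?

Level-order visits nodes level by level from the root, left to right within each level.
Level 0: 5
Level 1: 16, 4
Level 2: 20, 8, 15, 1
Level 3: 29, 22, 30
Level 4: 26, 13
Level 5: 7
Level 6: 19
Full level-order sequence: 5, 16, 4, 20, 8, 15, 1, 29, 22, 30, 26, 13, 7, 19.

11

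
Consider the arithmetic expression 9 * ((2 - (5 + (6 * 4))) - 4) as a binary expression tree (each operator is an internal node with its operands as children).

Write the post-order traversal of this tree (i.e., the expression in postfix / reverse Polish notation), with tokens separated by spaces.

Post-order on an expression tree gives postfix notation: for each operator, emit left operand, right operand, then the operator.

9 2 5 6 4 * + - 4 - *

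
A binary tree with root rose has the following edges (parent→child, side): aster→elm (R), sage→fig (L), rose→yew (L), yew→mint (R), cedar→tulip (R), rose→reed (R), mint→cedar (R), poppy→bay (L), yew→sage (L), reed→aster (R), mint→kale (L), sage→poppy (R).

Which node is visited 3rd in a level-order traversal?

Level-order visits nodes level by level from the root, left to right within each level.
Level 0: rose
Level 1: yew, reed
Level 2: sage, mint, aster
Level 3: fig, poppy, kale, cedar, elm
Level 4: bay, tulip
Full level-order sequence: rose, yew, reed, sage, mint, aster, fig, poppy, kale, cedar, elm, bay, tulip.

reed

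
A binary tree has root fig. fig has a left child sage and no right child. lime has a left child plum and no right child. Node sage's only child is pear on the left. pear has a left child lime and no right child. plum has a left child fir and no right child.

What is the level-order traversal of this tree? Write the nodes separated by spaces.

Level-order visits nodes level by level from the root, left to right within each level.
Level 0: fig
Level 1: sage
Level 2: pear
Level 3: lime
Level 4: plum
Level 5: fir

fig sage pear lime plum fir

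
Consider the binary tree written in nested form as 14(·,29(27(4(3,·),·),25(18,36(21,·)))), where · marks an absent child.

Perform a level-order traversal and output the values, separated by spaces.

14 29 27 25 4 18 36 3 21

Level-order visits nodes level by level from the root, left to right within each level.
Level 0: 14
Level 1: 29
Level 2: 27, 25
Level 3: 4, 18, 36
Level 4: 3, 21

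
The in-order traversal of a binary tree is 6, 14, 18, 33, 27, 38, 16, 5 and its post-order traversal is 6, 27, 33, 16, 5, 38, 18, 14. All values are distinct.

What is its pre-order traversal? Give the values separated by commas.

14, 6, 18, 38, 33, 27, 5, 16

The last element of post-order is the root; it splits in-order into left and right subtrees.
Root 14: left subtree has 1 node {6}, right has 6 {18, 33, 27, 38, 16, 5}.
  Root 18: left subtree has 0 nodes { }, right has 5 {33, 27, 38, 16, 5}.
    Root 38: left subtree has 2 nodes {33, 27}, right has 2 {16, 5}.
      Root 33: left subtree has 0 nodes { }, right has 1 {27}.
      Root 5: left subtree has 1 node {16}, right has 0 { }.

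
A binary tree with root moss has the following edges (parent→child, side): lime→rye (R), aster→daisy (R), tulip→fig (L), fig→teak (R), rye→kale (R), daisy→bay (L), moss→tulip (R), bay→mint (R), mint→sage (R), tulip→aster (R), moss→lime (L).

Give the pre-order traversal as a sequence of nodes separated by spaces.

moss lime rye kale tulip fig teak aster daisy bay mint sage

Pre-order visits the node, then its left subtree, then its right subtree.
Visit moss.
At moss: go left to lime.
  Visit lime.
  At lime: no left child.
  At lime: go right to rye.
    Visit rye.
    At rye: no left child.
    At rye: go right to kale.
      kale is a leaf — visit kale.
At moss: go right to tulip.
  Visit tulip.
  At tulip: go left to fig.
    Visit fig.
    At fig: no left child.
    At fig: go right to teak.
      teak is a leaf — visit teak.
  At tulip: go right to aster.
    Visit aster.
    At aster: no left child.
    At aster: go right to daisy.
      Visit daisy.
      At daisy: go left to bay.
        Visit bay.
        At bay: no left child.
        At bay: go right to mint.
          Visit mint.
          At mint: no left child.
          At mint: go right to sage.
            sage is a leaf — visit sage.
      At daisy: no right child.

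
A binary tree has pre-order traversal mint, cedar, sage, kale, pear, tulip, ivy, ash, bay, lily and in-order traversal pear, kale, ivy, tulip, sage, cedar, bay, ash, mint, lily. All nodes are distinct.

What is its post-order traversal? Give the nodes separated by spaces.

pear ivy tulip kale sage bay ash cedar lily mint

The first element of pre-order is the root; it splits in-order into left and right subtrees.
Root mint: left subtree has 8 nodes {pear, kale, ivy, tulip, sage, cedar, bay, ash}, right has 1 {lily}.
  Root cedar: left subtree has 5 nodes {pear, kale, ivy, tulip, sage}, right has 2 {bay, ash}.
    Root sage: left subtree has 4 nodes {pear, kale, ivy, tulip}, right has 0 { }.
      Root kale: left subtree has 1 node {pear}, right has 2 {ivy, tulip}.
        Root tulip: left subtree has 1 node {ivy}, right has 0 { }.
    Root ash: left subtree has 1 node {bay}, right has 0 { }.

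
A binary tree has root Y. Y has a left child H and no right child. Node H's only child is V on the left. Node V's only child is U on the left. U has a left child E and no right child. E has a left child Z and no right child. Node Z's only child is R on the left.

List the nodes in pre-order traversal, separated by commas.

Pre-order visits the node, then its left subtree, then its right subtree.
Visit Y.
At Y: go left to H.
  Visit H.
  At H: go left to V.
    Visit V.
    At V: go left to U.
      Visit U.
      At U: go left to E.
        Visit E.
        At E: go left to Z.
          Visit Z.
          At Z: go left to R.
            R is a leaf — visit R.
          At Z: no right child.
        At E: no right child.
      At U: no right child.
    At V: no right child.
  At H: no right child.
At Y: no right child.

Y, H, V, U, E, Z, R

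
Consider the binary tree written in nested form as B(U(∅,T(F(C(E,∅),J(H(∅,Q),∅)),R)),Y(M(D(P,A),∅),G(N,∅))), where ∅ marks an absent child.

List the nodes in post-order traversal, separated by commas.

Post-order visits the left subtree, then the right subtree, then the node.
At B: go left to U.
  At U: no left child.
  At U: go right to T.
    At T: go left to F.
      At F: go left to C.
        At C: go left to E.
          E is a leaf — visit E.
        At C: no right child.
        Visit C.
      At F: go right to J.
        At J: go left to H.
          At H: no left child.
          At H: go right to Q.
            Q is a leaf — visit Q.
          Visit H.
        At J: no right child.
        Visit J.
      Visit F.
    At T: go right to R.
      R is a leaf — visit R.
    Visit T.
  Visit U.
At B: go right to Y.
  At Y: go left to M.
    At M: go left to D.
      At D: go left to P.
        P is a leaf — visit P.
      At D: go right to A.
        A is a leaf — visit A.
      Visit D.
    At M: no right child.
    Visit M.
  At Y: go right to G.
    At G: go left to N.
      N is a leaf — visit N.
    At G: no right child.
    Visit G.
  Visit Y.
Visit B.

E, C, Q, H, J, F, R, T, U, P, A, D, M, N, G, Y, B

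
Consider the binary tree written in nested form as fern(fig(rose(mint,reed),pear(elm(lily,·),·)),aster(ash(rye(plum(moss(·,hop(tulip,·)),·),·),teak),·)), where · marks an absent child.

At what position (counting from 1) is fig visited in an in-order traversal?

4

In-order visits the left subtree, then the node, then the right subtree.
At fern: go left to fig.
  At fig: go left to rose.
    At rose: go left to mint.
      mint is a leaf — visit mint.
    Visit rose.
    At rose: go right to reed.
      reed is a leaf — visit reed.
  Visit fig.
  At fig: go right to pear.
    At pear: go left to elm.
      At elm: go left to lily.
        lily is a leaf — visit lily.
      Visit elm.
      At elm: no right child.
    Visit pear.
    At pear: no right child.
Visit fern.
At fern: go right to aster.
  At aster: go left to ash.
    At ash: go left to rye.
      At rye: go left to plum.
        At plum: go left to moss.
          At moss: no left child.
          Visit moss.
          At moss: go right to hop.
            At hop: go left to tulip.
              tulip is a leaf — visit tulip.
            Visit hop.
            At hop: no right child.
        Visit plum.
        At plum: no right child.
      Visit rye.
      At rye: no right child.
    Visit ash.
    At ash: go right to teak.
      teak is a leaf — visit teak.
  Visit aster.
  At aster: no right child.
Full in-order sequence: mint, rose, reed, fig, lily, elm, pear, fern, moss, tulip, hop, plum, rye, ash, teak, aster.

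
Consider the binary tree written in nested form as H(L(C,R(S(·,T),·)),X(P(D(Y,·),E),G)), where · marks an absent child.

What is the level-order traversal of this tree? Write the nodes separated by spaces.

H L X C R P G S D E T Y

Level-order visits nodes level by level from the root, left to right within each level.
Level 0: H
Level 1: L, X
Level 2: C, R, P, G
Level 3: S, D, E
Level 4: T, Y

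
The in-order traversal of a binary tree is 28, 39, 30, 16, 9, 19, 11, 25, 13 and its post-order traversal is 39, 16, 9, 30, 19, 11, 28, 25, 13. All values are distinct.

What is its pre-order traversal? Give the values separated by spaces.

The last element of post-order is the root; it splits in-order into left and right subtrees.
Root 13: left subtree has 8 nodes {28, 39, 30, 16, 9, 19, 11, 25}, right has 0 { }.
  Root 25: left subtree has 7 nodes {28, 39, 30, 16, 9, 19, 11}, right has 0 { }.
    Root 28: left subtree has 0 nodes { }, right has 6 {39, 30, 16, 9, 19, 11}.
      Root 11: left subtree has 5 nodes {39, 30, 16, 9, 19}, right has 0 { }.
        Root 19: left subtree has 4 nodes {39, 30, 16, 9}, right has 0 { }.
          Root 30: left subtree has 1 node {39}, right has 2 {16, 9}.
            Root 9: left subtree has 1 node {16}, right has 0 { }.

13 25 28 11 19 30 39 9 16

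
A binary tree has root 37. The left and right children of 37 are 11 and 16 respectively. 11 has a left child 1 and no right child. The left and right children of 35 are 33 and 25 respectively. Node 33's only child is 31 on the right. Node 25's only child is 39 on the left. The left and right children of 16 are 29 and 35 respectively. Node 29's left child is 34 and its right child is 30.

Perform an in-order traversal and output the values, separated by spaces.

In-order visits the left subtree, then the node, then the right subtree.
At 37: go left to 11.
  At 11: go left to 1.
    1 is a leaf — visit 1.
  Visit 11.
  At 11: no right child.
Visit 37.
At 37: go right to 16.
  At 16: go left to 29.
    At 29: go left to 34.
      34 is a leaf — visit 34.
    Visit 29.
    At 29: go right to 30.
      30 is a leaf — visit 30.
  Visit 16.
  At 16: go right to 35.
    At 35: go left to 33.
      At 33: no left child.
      Visit 33.
      At 33: go right to 31.
        31 is a leaf — visit 31.
    Visit 35.
    At 35: go right to 25.
      At 25: go left to 39.
        39 is a leaf — visit 39.
      Visit 25.
      At 25: no right child.

1 11 37 34 29 30 16 33 31 35 39 25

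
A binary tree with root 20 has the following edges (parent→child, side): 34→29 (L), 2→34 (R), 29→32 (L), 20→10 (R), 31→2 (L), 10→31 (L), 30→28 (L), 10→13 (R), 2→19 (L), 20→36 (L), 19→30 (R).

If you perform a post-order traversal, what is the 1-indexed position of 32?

Post-order visits the left subtree, then the right subtree, then the node.
At 20: go left to 36.
  36 is a leaf — visit 36.
At 20: go right to 10.
  At 10: go left to 31.
    At 31: go left to 2.
      At 2: go left to 19.
        At 19: no left child.
        At 19: go right to 30.
          At 30: go left to 28.
            28 is a leaf — visit 28.
          At 30: no right child.
          Visit 30.
        Visit 19.
      At 2: go right to 34.
        At 34: go left to 29.
          At 29: go left to 32.
            32 is a leaf — visit 32.
          At 29: no right child.
          Visit 29.
        At 34: no right child.
        Visit 34.
      Visit 2.
    At 31: no right child.
    Visit 31.
  At 10: go right to 13.
    13 is a leaf — visit 13.
  Visit 10.
Visit 20.
Full post-order sequence: 36, 28, 30, 19, 32, 29, 34, 2, 31, 13, 10, 20.

5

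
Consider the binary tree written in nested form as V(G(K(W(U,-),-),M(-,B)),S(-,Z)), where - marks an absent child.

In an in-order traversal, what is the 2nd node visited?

In-order visits the left subtree, then the node, then the right subtree.
At V: go left to G.
  At G: go left to K.
    At K: go left to W.
      At W: go left to U.
        U is a leaf — visit U.
      Visit W.
      At W: no right child.
    Visit K.
    At K: no right child.
  Visit G.
  At G: go right to M.
    At M: no left child.
    Visit M.
    At M: go right to B.
      B is a leaf — visit B.
Visit V.
At V: go right to S.
  At S: no left child.
  Visit S.
  At S: go right to Z.
    Z is a leaf — visit Z.
Full in-order sequence: U, W, K, G, M, B, V, S, Z.

W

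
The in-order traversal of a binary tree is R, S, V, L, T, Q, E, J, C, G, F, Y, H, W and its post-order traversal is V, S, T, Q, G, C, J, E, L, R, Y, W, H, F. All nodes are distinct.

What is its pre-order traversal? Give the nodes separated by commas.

F, R, L, S, V, E, Q, T, J, C, G, H, Y, W

The last element of post-order is the root; it splits in-order into left and right subtrees.
Root F: left subtree has 10 nodes {R, S, V, L, T, Q, E, J, C, G}, right has 3 {Y, H, W}.
  Root R: left subtree has 0 nodes { }, right has 9 {S, V, L, T, Q, E, J, C, G}.
    Root L: left subtree has 2 nodes {S, V}, right has 6 {T, Q, E, J, C, G}.
      Root S: left subtree has 0 nodes { }, right has 1 {V}.
      Root E: left subtree has 2 nodes {T, Q}, right has 3 {J, C, G}.
        Root Q: left subtree has 1 node {T}, right has 0 { }.
        Root J: left subtree has 0 nodes { }, right has 2 {C, G}.
          Root C: left subtree has 0 nodes { }, right has 1 {G}.
  Root H: left subtree has 1 node {Y}, right has 1 {W}.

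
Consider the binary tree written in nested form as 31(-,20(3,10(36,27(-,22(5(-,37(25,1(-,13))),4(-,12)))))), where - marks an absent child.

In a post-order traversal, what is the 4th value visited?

13

Post-order visits the left subtree, then the right subtree, then the node.
At 31: no left child.
At 31: go right to 20.
  At 20: go left to 3.
    3 is a leaf — visit 3.
  At 20: go right to 10.
    At 10: go left to 36.
      36 is a leaf — visit 36.
    At 10: go right to 27.
      At 27: no left child.
      At 27: go right to 22.
        At 22: go left to 5.
          At 5: no left child.
          At 5: go right to 37.
            At 37: go left to 25.
              25 is a leaf — visit 25.
            At 37: go right to 1.
              At 1: no left child.
              At 1: go right to 13.
                13 is a leaf — visit 13.
              Visit 1.
            Visit 37.
          Visit 5.
        At 22: go right to 4.
          At 4: no left child.
          At 4: go right to 12.
            12 is a leaf — visit 12.
          Visit 4.
        Visit 22.
      Visit 27.
    Visit 10.
  Visit 20.
Visit 31.
Full post-order sequence: 3, 36, 25, 13, 1, 37, 5, 12, 4, 22, 27, 10, 20, 31.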